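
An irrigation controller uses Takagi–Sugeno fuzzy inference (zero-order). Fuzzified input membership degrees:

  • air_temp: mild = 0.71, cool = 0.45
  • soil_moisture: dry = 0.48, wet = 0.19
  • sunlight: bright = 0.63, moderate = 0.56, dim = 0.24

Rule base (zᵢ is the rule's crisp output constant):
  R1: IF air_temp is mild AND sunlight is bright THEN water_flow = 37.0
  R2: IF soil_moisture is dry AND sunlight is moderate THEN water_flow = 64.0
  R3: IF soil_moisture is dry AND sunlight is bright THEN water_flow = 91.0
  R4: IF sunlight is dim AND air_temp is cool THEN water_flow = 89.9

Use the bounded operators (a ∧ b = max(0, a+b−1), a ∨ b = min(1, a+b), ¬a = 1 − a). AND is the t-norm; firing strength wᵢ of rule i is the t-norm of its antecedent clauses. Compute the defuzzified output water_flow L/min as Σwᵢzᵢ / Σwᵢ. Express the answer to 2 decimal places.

51.33

R1 (z=37.0): mild=0.71, bright=0.63; AND[max(0, a+b−1)] → w = 0.34
R2 (z=64.0): dry=0.48, moderate=0.56; AND[max(0, a+b−1)] → w = 0.04
R3 (z=91.0): dry=0.48, bright=0.63; AND[max(0, a+b−1)] → w = 0.11
R4 (z=89.9): dim=0.24, cool=0.45; AND[max(0, a+b−1)] → w = 0.00
Weighted average = (0.34·37.0 + 0.04·64.0 + 0.11·91.0 + 0.00·89.9) / (0.34 + 0.04 + 0.11 + 0.00)
  = 25.1500 / 0.4900 = 51.33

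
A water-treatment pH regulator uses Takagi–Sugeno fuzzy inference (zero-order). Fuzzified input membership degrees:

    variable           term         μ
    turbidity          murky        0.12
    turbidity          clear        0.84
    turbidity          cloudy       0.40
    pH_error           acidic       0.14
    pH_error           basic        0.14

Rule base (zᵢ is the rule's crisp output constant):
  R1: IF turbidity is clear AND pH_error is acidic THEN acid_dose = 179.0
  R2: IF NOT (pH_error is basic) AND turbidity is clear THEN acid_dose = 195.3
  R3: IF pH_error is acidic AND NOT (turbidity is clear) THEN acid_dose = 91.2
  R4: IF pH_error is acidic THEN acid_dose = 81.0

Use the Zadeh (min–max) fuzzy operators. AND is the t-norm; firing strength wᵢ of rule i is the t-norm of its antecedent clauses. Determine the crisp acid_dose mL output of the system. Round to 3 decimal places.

169.222

R1 (z=179.0): clear=0.84, acidic=0.14; AND[min(a, b)] → w = 0.14
R2 (z=195.3): ¬basic=1−0.14=0.86, clear=0.84; AND[min(a, b)] → w = 0.84
R3 (z=91.2): acidic=0.14, ¬clear=1−0.84=0.16; AND[min(a, b)] → w = 0.14
R4 (z=81.0): acidic=0.14 → w = 0.14
Weighted average = (0.14·179.0 + 0.84·195.3 + 0.14·91.2 + 0.14·81.0) / (0.14 + 0.84 + 0.14 + 0.14)
  = 213.2200 / 1.2600 = 169.222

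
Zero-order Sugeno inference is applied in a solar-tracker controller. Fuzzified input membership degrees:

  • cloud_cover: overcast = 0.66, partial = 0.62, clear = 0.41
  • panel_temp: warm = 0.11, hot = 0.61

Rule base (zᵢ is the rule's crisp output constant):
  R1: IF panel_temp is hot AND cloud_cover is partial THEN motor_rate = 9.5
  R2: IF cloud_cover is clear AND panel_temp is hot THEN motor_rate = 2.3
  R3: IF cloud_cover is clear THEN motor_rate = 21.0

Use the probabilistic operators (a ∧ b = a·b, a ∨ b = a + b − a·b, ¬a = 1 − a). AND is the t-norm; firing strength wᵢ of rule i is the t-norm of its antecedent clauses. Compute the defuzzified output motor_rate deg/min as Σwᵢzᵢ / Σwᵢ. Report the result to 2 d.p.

R1 (z=9.5): hot=0.61, partial=0.62; AND[a·b] → w = 0.3782
R2 (z=2.3): clear=0.41, hot=0.61; AND[a·b] → w = 0.2501
R3 (z=21.0): clear=0.41 → w = 0.4100
Weighted average = (0.3782·9.5 + 0.2501·2.3 + 0.4100·21.0) / (0.3782 + 0.2501 + 0.4100)
  = 12.7781 / 1.0383 = 12.31

12.31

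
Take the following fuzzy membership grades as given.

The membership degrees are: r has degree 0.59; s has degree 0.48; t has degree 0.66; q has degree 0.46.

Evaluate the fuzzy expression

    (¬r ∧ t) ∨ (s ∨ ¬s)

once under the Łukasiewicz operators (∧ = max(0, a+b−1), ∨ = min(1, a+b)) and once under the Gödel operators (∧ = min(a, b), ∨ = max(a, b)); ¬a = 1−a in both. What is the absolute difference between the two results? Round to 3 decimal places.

Under Łukasiewicz:
  ¬r = 1 − 0.59 = 0.41
  ¬r ∧ t = max(0, a+b−1) on (0.41, 0.66) = 0.07
  ¬s = 1 − 0.48 = 0.52
  s ∨ ¬s = min(1, a+b) on (0.48, 0.52) = 1.00
  (¬r ∧ t) ∨ (s ∨ ¬s) = min(1, a+b) on (0.07, 1.00) = 1.00
  → value = 1.0000
Under Gödel:
  ¬r = 1 − 0.59 = 0.41
  ¬r ∧ t = min(a, b) on (0.41, 0.66) = 0.41
  ¬s = 1 − 0.48 = 0.52
  s ∨ ¬s = max(a, b) on (0.48, 0.52) = 0.52
  (¬r ∧ t) ∨ (s ∨ ¬s) = max(a, b) on (0.41, 0.52) = 0.52
  → value = 0.5200
|1.0000 − 0.5200| = 0.480

0.480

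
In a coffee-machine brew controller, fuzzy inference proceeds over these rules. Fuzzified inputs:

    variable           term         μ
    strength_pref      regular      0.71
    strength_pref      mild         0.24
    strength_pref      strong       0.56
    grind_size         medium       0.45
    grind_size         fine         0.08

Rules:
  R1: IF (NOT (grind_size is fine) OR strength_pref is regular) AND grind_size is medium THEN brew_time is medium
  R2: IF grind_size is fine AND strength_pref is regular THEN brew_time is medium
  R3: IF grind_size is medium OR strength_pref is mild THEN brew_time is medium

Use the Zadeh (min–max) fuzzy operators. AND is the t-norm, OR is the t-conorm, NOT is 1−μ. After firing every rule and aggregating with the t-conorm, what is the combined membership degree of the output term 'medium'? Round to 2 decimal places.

R1: (¬fine=1−0.08=0.92 OR regular=0.71) = 0.92; AND[min(a, b)] with medium=0.45 → w = 0.45
R2: fine=0.08, regular=0.71; AND[min(a, b)] → w = 0.08
R3: medium=0.45, mild=0.24; OR[max(a, b)] → w = 0.45
Rules with consequent 'medium': {R1, R2, R3} → strengths 0.45, 0.08, 0.45
Aggregate via t-conorm [max(a, b)]: 0.45

0.45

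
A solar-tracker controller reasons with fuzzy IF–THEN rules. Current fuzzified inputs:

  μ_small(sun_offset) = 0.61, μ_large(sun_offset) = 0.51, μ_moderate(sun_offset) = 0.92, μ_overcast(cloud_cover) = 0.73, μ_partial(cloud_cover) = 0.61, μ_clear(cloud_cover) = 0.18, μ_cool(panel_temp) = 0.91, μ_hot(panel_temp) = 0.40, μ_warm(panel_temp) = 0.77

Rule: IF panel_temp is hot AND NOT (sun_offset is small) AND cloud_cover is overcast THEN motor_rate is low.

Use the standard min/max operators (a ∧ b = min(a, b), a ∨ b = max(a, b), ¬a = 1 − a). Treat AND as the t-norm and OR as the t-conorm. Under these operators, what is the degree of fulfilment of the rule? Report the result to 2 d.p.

firing strength: hot=0.40, ¬small=1−0.61=0.39, overcast=0.73; AND[min(a, b)] → w = 0.39

0.39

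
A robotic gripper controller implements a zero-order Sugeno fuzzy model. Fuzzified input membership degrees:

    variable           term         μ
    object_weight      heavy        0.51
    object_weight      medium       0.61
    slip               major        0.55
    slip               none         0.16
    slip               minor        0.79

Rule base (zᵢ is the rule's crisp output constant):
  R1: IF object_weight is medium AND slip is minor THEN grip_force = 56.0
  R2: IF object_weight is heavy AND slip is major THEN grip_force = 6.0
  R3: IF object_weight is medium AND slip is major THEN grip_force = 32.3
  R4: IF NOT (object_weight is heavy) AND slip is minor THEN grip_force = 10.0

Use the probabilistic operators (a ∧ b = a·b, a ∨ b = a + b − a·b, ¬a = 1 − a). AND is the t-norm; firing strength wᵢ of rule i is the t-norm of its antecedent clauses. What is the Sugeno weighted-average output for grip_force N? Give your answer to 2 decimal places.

R1 (z=56.0): medium=0.61, minor=0.79; AND[a·b] → w = 0.4819
R2 (z=6.0): heavy=0.51, major=0.55; AND[a·b] → w = 0.2805
R3 (z=32.3): medium=0.61, major=0.55; AND[a·b] → w = 0.3355
R4 (z=10.0): ¬heavy=1−0.51=0.49, minor=0.79; AND[a·b] → w = 0.3871
Weighted average = (0.4819·56.0 + 0.2805·6.0 + 0.3355·32.3 + 0.3871·10.0) / (0.4819 + 0.2805 + 0.3355 + 0.3871)
  = 43.3770 / 1.4850 = 29.21

29.21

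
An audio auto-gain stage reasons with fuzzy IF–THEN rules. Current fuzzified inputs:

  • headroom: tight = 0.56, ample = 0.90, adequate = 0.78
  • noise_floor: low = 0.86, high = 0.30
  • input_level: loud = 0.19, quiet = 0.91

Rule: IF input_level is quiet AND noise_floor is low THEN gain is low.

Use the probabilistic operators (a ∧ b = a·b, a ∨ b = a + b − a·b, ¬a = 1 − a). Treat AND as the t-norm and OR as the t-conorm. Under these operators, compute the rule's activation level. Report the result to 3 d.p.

firing strength: quiet=0.91, low=0.86; AND[a·b] → w = 0.7826

0.783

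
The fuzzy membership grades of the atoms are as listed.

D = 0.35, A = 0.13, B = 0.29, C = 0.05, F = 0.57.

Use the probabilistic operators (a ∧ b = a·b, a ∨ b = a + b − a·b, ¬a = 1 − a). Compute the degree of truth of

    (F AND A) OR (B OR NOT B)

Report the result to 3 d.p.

F AND A = a·b on (0.5700, 0.1300) = 0.0741
NOT B = 1 − 0.2900 = 0.7100
B OR NOT B = a + b − a·b on (0.2900, 0.7100) = 0.7941
(F AND A) OR (B OR NOT B) = a + b − a·b on (0.0741, 0.7941) = 0.8094

0.809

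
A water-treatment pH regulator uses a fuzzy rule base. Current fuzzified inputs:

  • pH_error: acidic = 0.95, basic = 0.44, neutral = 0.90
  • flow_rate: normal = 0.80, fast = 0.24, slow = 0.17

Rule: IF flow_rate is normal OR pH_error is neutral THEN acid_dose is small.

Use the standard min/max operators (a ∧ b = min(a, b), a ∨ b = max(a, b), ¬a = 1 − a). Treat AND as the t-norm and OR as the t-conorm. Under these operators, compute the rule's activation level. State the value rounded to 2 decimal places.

firing strength: normal=0.80, neutral=0.90; OR[max(a, b)] → w = 0.90

0.90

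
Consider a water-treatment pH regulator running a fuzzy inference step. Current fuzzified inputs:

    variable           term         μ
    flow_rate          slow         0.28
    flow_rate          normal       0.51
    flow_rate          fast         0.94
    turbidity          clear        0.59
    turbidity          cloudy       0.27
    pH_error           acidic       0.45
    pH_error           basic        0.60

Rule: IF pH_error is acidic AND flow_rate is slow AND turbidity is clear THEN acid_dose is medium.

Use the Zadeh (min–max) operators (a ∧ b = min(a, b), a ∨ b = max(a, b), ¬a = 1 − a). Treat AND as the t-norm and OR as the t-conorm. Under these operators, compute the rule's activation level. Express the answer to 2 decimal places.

firing strength: acidic=0.45, slow=0.28, clear=0.59; AND[min(a, b)] → w = 0.28

0.28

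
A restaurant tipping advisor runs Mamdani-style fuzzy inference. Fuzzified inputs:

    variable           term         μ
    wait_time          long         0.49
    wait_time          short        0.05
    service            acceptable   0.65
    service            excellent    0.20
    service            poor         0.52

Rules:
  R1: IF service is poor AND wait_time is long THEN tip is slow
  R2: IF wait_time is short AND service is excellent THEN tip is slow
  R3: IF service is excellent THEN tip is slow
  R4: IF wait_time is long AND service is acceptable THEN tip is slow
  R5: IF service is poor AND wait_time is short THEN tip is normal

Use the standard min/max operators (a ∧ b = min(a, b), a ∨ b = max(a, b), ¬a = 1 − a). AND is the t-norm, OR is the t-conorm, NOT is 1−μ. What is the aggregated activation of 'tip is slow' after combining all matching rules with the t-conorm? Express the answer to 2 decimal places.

0.49

R1: poor=0.52, long=0.49; AND[min(a, b)] → w = 0.49
R2: short=0.05, excellent=0.20; AND[min(a, b)] → w = 0.05
R3: excellent=0.20 → w = 0.20
R4: long=0.49, acceptable=0.65; AND[min(a, b)] → w = 0.49
R5: poor=0.52, short=0.05; AND[min(a, b)] → w = 0.05
Rules with consequent 'slow': {R1, R2, R3, R4} → strengths 0.49, 0.05, 0.20, 0.49
Aggregate via t-conorm [max(a, b)]: 0.49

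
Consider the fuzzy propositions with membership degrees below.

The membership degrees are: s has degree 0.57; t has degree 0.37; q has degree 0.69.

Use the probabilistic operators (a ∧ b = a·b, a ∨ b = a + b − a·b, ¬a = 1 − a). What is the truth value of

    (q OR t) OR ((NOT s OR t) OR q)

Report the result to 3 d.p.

q OR t = a + b − a·b on (0.6900, 0.3700) = 0.8047
NOT s = 1 − 0.5700 = 0.4300
NOT s OR t = a + b − a·b on (0.4300, 0.3700) = 0.6409
(NOT s OR t) OR q = a + b − a·b on (0.6409, 0.6900) = 0.8887
(q OR t) OR ((NOT s OR t) OR q) = a + b − a·b on (0.8047, 0.8887) = 0.9783

0.978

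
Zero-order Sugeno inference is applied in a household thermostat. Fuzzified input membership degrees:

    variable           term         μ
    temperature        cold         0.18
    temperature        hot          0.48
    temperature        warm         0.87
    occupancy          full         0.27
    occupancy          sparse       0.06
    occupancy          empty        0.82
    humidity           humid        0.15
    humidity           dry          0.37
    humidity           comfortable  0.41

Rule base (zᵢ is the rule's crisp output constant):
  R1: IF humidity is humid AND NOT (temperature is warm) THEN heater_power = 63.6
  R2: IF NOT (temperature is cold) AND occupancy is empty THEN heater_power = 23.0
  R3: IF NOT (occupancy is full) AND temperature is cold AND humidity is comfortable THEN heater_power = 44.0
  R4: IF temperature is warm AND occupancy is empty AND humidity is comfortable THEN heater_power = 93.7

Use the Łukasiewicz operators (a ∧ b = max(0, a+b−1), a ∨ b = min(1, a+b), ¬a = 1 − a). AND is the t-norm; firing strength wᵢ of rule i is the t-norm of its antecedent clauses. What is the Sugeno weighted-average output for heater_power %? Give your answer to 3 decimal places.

R1 (z=63.6): humid=0.15, ¬warm=1−0.87=0.13; AND[max(0, a+b−1)] → w = 0.00
R2 (z=23.0): ¬cold=1−0.18=0.82, empty=0.82; AND[max(0, a+b−1)] → w = 0.64
R3 (z=44.0): ¬full=1−0.27=0.73, cold=0.18, comfortable=0.41; AND[max(0, a+b−1)] → w = 0.00
R4 (z=93.7): warm=0.87, empty=0.82, comfortable=0.41; AND[max(0, a+b−1)] → w = 0.10
Weighted average = (0.00·63.6 + 0.64·23.0 + 0.00·44.0 + 0.10·93.7) / (0.00 + 0.64 + 0.00 + 0.10)
  = 24.0900 / 0.7400 = 32.554

32.554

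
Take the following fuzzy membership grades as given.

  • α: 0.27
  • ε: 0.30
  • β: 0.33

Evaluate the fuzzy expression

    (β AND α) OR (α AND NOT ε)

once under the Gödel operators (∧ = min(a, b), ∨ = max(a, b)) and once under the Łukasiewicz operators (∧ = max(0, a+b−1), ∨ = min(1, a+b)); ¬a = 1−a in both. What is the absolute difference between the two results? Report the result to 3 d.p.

Under Gödel:
  β AND α = min(a, b) on (0.33, 0.27) = 0.27
  NOT ε = 1 − 0.30 = 0.70
  α AND NOT ε = min(a, b) on (0.27, 0.70) = 0.27
  (β AND α) OR (α AND NOT ε) = max(a, b) on (0.27, 0.27) = 0.27
  → value = 0.2700
Under Łukasiewicz:
  β AND α = max(0, a+b−1) on (0.33, 0.27) = 0.00
  NOT ε = 1 − 0.30 = 0.70
  α AND NOT ε = max(0, a+b−1) on (0.27, 0.70) = 0.00
  (β AND α) OR (α AND NOT ε) = min(1, a+b) on (0.00, 0.00) = 0.00
  → value = 0.0000
|0.2700 − 0.0000| = 0.270

0.270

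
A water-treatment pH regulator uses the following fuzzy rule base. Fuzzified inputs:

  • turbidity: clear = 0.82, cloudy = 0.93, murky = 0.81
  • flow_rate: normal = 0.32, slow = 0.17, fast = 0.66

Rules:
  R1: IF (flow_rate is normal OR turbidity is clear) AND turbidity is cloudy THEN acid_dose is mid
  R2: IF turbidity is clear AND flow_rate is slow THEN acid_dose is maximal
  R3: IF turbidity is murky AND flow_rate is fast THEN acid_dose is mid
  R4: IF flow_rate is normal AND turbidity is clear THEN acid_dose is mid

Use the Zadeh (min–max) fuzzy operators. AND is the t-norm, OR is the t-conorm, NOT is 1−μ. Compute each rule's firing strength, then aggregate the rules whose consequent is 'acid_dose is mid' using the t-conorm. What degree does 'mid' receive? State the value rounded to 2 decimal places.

0.82

R1: (normal=0.32 OR clear=0.82) = 0.82; AND[min(a, b)] with cloudy=0.93 → w = 0.82
R2: clear=0.82, slow=0.17; AND[min(a, b)] → w = 0.17
R3: murky=0.81, fast=0.66; AND[min(a, b)] → w = 0.66
R4: normal=0.32, clear=0.82; AND[min(a, b)] → w = 0.32
Rules with consequent 'mid': {R1, R3, R4} → strengths 0.82, 0.66, 0.32
Aggregate via t-conorm [max(a, b)]: 0.82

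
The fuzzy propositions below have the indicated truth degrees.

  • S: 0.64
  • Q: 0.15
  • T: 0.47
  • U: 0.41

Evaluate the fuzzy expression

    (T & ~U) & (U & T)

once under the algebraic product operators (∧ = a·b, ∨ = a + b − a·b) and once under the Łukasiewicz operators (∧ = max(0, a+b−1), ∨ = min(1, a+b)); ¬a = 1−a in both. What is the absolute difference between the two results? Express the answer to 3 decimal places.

Under algebraic product:
  ~U = 1 − 0.4100 = 0.5900
  T & ~U = a·b on (0.4700, 0.5900) = 0.2773
  U & T = a·b on (0.4100, 0.4700) = 0.1927
  (T & ~U) & (U & T) = a·b on (0.2773, 0.1927) = 0.0534
  → value = 0.0534
Under Łukasiewicz:
  ~U = 1 − 0.41 = 0.59
  T & ~U = max(0, a+b−1) on (0.47, 0.59) = 0.06
  U & T = max(0, a+b−1) on (0.41, 0.47) = 0.00
  (T & ~U) & (U & T) = max(0, a+b−1) on (0.06, 0.00) = 0.00
  → value = 0.0000
|0.0534 − 0.0000| = 0.053

0.053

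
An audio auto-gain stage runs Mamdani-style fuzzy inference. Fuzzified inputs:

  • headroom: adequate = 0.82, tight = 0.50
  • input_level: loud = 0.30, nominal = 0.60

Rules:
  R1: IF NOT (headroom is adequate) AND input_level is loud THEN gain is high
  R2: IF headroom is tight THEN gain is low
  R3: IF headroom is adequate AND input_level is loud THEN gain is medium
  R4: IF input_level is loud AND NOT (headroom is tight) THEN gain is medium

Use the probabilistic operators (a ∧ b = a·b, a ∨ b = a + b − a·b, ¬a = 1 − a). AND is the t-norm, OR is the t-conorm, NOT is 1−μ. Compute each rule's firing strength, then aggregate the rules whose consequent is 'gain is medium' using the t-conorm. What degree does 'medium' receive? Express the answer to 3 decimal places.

0.359

R1: ¬adequate=1−0.82=0.18, loud=0.30; AND[a·b] → w = 0.0540
R2: tight=0.50 → w = 0.5000
R3: adequate=0.82, loud=0.30; AND[a·b] → w = 0.2460
R4: loud=0.30, ¬tight=1−0.50=0.50; AND[a·b] → w = 0.1500
Rules with consequent 'medium': {R3, R4} → strengths 0.2460, 0.1500
Aggregate via t-conorm [a + b − a·b]: 0.3591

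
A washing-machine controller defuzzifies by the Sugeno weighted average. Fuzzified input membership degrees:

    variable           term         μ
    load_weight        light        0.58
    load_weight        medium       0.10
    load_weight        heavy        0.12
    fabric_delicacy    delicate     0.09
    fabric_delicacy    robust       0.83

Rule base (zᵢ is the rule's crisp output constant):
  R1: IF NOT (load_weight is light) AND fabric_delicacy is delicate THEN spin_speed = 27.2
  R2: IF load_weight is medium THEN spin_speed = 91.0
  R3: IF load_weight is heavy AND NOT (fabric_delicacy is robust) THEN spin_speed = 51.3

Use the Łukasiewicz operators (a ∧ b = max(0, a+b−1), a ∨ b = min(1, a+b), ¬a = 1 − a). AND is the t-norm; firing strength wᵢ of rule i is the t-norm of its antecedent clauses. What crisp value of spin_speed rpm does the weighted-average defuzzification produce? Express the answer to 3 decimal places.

R1 (z=27.2): ¬light=1−0.58=0.42, delicate=0.09; AND[max(0, a+b−1)] → w = 0.00
R2 (z=91.0): medium=0.10 → w = 0.10
R3 (z=51.3): heavy=0.12, ¬robust=1−0.83=0.17; AND[max(0, a+b−1)] → w = 0.00
Weighted average = (0.00·27.2 + 0.10·91.0 + 0.00·51.3) / (0.00 + 0.10 + 0.00)
  = 9.1000 / 0.1000 = 91.000

91.000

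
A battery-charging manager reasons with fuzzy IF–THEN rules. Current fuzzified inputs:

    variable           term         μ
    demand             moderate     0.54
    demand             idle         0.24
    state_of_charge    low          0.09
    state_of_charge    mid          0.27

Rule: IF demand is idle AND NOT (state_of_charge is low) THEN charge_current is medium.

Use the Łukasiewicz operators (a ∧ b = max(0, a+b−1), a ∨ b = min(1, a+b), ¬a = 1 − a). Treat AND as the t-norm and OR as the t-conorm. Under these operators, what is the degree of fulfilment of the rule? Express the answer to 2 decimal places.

0.15

firing strength: idle=0.24, ¬low=1−0.09=0.91; AND[max(0, a+b−1)] → w = 0.15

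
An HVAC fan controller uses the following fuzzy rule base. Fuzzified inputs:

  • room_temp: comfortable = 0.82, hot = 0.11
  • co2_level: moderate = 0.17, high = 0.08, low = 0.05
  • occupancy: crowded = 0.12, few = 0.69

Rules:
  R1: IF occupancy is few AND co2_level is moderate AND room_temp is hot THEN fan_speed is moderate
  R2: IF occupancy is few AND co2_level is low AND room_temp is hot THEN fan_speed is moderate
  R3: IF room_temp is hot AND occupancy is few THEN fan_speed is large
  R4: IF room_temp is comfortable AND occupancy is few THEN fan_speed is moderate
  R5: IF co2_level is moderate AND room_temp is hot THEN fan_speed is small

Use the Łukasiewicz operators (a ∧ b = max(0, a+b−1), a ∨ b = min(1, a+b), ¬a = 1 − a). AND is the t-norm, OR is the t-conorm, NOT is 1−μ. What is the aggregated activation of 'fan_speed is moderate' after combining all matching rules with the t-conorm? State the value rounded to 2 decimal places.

0.51

R1: few=0.69, moderate=0.17, hot=0.11; AND[max(0, a+b−1)] → w = 0.00
R2: few=0.69, low=0.05, hot=0.11; AND[max(0, a+b−1)] → w = 0.00
R3: hot=0.11, few=0.69; AND[max(0, a+b−1)] → w = 0.00
R4: comfortable=0.82, few=0.69; AND[max(0, a+b−1)] → w = 0.51
R5: moderate=0.17, hot=0.11; AND[max(0, a+b−1)] → w = 0.00
Rules with consequent 'moderate': {R1, R2, R4} → strengths 0.00, 0.00, 0.51
Aggregate via t-conorm [min(1, a+b)]: 0.51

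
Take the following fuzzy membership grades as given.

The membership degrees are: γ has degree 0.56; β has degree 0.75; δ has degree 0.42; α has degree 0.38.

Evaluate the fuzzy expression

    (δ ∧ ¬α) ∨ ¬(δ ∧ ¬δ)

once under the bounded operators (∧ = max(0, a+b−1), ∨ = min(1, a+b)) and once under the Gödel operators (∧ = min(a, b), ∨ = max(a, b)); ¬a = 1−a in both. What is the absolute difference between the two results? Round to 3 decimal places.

0.420

Under bounded:
  ¬α = 1 − 0.38 = 0.62
  δ ∧ ¬α = max(0, a+b−1) on (0.42, 0.62) = 0.04
  ¬δ = 1 − 0.42 = 0.58
  δ ∧ ¬δ = max(0, a+b−1) on (0.42, 0.58) = 0.00
  ¬(δ ∧ ¬δ) = 1 − 0.00 = 1.00
  (δ ∧ ¬α) ∨ ¬(δ ∧ ¬δ) = min(1, a+b) on (0.04, 1.00) = 1.00
  → value = 1.0000
Under Gödel:
  ¬α = 1 − 0.38 = 0.62
  δ ∧ ¬α = min(a, b) on (0.42, 0.62) = 0.42
  ¬δ = 1 − 0.42 = 0.58
  δ ∧ ¬δ = min(a, b) on (0.42, 0.58) = 0.42
  ¬(δ ∧ ¬δ) = 1 − 0.42 = 0.58
  (δ ∧ ¬α) ∨ ¬(δ ∧ ¬δ) = max(a, b) on (0.42, 0.58) = 0.58
  → value = 0.5800
|1.0000 − 0.5800| = 0.420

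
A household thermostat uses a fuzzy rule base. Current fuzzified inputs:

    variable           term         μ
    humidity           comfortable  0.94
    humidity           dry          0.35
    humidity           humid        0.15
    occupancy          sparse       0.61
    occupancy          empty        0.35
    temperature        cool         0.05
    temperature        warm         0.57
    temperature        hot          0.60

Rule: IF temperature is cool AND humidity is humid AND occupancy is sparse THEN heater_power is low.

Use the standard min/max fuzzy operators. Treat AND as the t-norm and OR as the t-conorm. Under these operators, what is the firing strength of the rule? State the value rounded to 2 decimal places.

0.05

firing strength: cool=0.05, humid=0.15, sparse=0.61; AND[min(a, b)] → w = 0.05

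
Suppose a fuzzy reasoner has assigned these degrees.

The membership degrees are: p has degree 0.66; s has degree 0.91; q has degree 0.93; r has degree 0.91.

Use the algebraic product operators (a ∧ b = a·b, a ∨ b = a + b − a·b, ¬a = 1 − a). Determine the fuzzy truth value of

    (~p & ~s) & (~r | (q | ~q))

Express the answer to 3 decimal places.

~p = 1 − 0.6600 = 0.3400
~s = 1 − 0.9100 = 0.0900
~p & ~s = a·b on (0.3400, 0.0900) = 0.0306
~r = 1 − 0.9100 = 0.0900
~q = 1 − 0.9300 = 0.0700
q | ~q = a + b − a·b on (0.9300, 0.0700) = 0.9349
~r | (q | ~q) = a + b − a·b on (0.0900, 0.9349) = 0.9408
(~p & ~s) & (~r | (q | ~q)) = a·b on (0.0306, 0.9408) = 0.0288

0.029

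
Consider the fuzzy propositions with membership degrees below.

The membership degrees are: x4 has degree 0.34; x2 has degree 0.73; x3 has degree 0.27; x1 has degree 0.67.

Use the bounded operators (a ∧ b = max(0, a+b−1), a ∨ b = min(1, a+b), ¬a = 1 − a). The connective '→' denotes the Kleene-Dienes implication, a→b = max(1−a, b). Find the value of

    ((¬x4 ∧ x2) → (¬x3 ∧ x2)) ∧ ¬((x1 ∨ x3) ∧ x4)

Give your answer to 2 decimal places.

¬x4 = 1 − 0.34 = 0.66
¬x4 ∧ x2 = max(0, a+b−1) on (0.66, 0.73) = 0.39
¬x3 = 1 − 0.27 = 0.73
¬x3 ∧ x2 = max(0, a+b−1) on (0.73, 0.73) = 0.46
(¬x4 ∧ x2) → (¬x3 ∧ x2)  [Kleene-Dienes: max(1−a, b)] with a=0.39, b=0.46 → 0.61
x1 ∨ x3 = min(1, a+b) on (0.67, 0.27) = 0.94
(x1 ∨ x3) ∧ x4 = max(0, a+b−1) on (0.94, 0.34) = 0.28
¬((x1 ∨ x3) ∧ x4) = 1 − 0.28 = 0.72
((¬x4 ∧ x2) → (¬x3 ∧ x2)) ∧ ¬((x1 ∨ x3) ∧ x4) = max(0, a+b−1) on (0.61, 0.72) = 0.33

0.33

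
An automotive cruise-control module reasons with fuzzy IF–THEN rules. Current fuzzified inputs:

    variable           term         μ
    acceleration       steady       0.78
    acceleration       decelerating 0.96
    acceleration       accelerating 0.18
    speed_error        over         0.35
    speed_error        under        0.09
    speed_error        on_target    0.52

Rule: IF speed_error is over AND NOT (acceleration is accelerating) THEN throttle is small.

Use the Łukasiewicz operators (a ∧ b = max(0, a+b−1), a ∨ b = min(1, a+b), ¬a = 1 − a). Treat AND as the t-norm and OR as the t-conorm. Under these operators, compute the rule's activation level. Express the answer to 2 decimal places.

firing strength: over=0.35, ¬accelerating=1−0.18=0.82; AND[max(0, a+b−1)] → w = 0.17

0.17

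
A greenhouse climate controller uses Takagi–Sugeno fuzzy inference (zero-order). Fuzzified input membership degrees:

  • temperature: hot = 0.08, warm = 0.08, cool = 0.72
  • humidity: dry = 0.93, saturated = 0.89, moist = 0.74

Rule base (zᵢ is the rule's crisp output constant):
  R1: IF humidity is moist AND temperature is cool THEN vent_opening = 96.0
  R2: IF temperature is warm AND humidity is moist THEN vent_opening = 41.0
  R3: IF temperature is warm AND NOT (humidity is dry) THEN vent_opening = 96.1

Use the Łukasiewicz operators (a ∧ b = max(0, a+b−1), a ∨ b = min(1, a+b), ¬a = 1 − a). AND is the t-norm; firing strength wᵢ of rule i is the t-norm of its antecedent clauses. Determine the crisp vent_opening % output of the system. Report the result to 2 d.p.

R1 (z=96.0): moist=0.74, cool=0.72; AND[max(0, a+b−1)] → w = 0.46
R2 (z=41.0): warm=0.08, moist=0.74; AND[max(0, a+b−1)] → w = 0.00
R3 (z=96.1): warm=0.08, ¬dry=1−0.93=0.07; AND[max(0, a+b−1)] → w = 0.00
Weighted average = (0.46·96.0 + 0.00·41.0 + 0.00·96.1) / (0.46 + 0.00 + 0.00)
  = 44.1600 / 0.4600 = 96.00

96.00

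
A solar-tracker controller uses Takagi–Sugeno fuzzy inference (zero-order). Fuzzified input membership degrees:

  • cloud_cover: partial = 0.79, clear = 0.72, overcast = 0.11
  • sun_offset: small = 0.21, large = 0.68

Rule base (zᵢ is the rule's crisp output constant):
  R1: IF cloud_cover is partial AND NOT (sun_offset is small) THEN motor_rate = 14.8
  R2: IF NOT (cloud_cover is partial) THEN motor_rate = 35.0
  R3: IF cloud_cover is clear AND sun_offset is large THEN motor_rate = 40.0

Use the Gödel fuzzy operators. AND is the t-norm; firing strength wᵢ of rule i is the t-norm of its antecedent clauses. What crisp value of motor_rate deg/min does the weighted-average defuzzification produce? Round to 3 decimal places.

R1 (z=14.8): partial=0.79, ¬small=1−0.21=0.79; AND[min(a, b)] → w = 0.79
R2 (z=35.0): ¬partial=1−0.79=0.21 → w = 0.21
R3 (z=40.0): clear=0.72, large=0.68; AND[min(a, b)] → w = 0.68
Weighted average = (0.79·14.8 + 0.21·35.0 + 0.68·40.0) / (0.79 + 0.21 + 0.68)
  = 46.2420 / 1.6800 = 27.525

27.525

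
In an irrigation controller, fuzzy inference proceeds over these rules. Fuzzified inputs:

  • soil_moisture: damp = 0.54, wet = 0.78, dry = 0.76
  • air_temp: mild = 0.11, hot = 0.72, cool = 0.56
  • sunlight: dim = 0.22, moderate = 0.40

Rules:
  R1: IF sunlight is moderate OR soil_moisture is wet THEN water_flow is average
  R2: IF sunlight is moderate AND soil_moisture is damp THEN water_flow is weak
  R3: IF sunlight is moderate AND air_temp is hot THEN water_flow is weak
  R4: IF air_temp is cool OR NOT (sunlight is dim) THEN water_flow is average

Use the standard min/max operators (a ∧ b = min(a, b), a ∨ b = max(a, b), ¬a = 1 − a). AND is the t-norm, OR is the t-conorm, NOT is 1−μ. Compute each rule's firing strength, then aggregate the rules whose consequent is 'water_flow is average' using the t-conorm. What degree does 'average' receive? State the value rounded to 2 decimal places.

R1: moderate=0.40, wet=0.78; OR[max(a, b)] → w = 0.78
R2: moderate=0.40, damp=0.54; AND[min(a, b)] → w = 0.40
R3: moderate=0.40, hot=0.72; AND[min(a, b)] → w = 0.40
R4: cool=0.56, ¬dim=1−0.22=0.78; OR[max(a, b)] → w = 0.78
Rules with consequent 'average': {R1, R4} → strengths 0.78, 0.78
Aggregate via t-conorm [max(a, b)]: 0.78

0.78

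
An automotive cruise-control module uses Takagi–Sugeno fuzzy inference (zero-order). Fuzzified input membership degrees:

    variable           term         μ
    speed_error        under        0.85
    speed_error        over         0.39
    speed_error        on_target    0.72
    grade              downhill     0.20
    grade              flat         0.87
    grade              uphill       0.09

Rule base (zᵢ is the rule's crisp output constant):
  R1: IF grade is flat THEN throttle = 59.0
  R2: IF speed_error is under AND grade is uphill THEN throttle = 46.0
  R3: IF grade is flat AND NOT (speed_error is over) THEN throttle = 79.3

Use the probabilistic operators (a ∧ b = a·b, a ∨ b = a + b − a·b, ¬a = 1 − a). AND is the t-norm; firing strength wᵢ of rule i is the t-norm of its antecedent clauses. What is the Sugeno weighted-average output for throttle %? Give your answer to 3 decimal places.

65.620

R1 (z=59.0): flat=0.87 → w = 0.8700
R2 (z=46.0): under=0.85, uphill=0.09; AND[a·b] → w = 0.0765
R3 (z=79.3): flat=0.87, ¬over=1−0.39=0.61; AND[a·b] → w = 0.5307
Weighted average = (0.8700·59.0 + 0.0765·46.0 + 0.5307·79.3) / (0.8700 + 0.0765 + 0.5307)
  = 96.9335 / 1.4772 = 65.620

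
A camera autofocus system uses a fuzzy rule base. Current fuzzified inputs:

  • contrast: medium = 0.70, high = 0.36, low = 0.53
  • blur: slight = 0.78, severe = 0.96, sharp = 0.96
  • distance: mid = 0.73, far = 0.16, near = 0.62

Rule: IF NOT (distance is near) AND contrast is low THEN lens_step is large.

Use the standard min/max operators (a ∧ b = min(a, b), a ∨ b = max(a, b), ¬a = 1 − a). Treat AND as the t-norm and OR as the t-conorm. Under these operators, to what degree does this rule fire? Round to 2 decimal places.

firing strength: ¬near=1−0.62=0.38, low=0.53; AND[min(a, b)] → w = 0.38

0.38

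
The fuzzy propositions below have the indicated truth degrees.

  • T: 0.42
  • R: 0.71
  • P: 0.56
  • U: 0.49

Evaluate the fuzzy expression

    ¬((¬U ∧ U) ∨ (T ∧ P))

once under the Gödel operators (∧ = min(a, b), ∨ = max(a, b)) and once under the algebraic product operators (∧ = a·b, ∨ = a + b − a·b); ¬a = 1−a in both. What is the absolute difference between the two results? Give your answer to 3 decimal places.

0.064

Under Gödel:
  ¬U = 1 − 0.49 = 0.51
  ¬U ∧ U = min(a, b) on (0.51, 0.49) = 0.49
  T ∧ P = min(a, b) on (0.42, 0.56) = 0.42
  (¬U ∧ U) ∨ (T ∧ P) = max(a, b) on (0.49, 0.42) = 0.49
  ¬((¬U ∧ U) ∨ (T ∧ P)) = 1 − 0.49 = 0.51
  → value = 0.5100
Under algebraic product:
  ¬U = 1 − 0.4900 = 0.5100
  ¬U ∧ U = a·b on (0.5100, 0.4900) = 0.2499
  T ∧ P = a·b on (0.4200, 0.5600) = 0.2352
  (¬U ∧ U) ∨ (T ∧ P) = a + b − a·b on (0.2499, 0.2352) = 0.4263
  ¬((¬U ∧ U) ∨ (T ∧ P)) = 1 − 0.4263 = 0.5737
  → value = 0.5737
|0.5100 − 0.5737| = 0.064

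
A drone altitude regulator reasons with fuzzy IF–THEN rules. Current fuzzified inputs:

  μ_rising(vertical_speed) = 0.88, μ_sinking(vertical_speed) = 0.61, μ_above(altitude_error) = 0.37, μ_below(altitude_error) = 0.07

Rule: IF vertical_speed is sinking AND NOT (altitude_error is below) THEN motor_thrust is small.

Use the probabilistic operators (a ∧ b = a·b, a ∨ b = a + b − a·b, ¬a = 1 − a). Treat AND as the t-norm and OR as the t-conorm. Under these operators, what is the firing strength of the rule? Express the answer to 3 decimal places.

firing strength: sinking=0.61, ¬below=1−0.07=0.93; AND[a·b] → w = 0.5673

0.567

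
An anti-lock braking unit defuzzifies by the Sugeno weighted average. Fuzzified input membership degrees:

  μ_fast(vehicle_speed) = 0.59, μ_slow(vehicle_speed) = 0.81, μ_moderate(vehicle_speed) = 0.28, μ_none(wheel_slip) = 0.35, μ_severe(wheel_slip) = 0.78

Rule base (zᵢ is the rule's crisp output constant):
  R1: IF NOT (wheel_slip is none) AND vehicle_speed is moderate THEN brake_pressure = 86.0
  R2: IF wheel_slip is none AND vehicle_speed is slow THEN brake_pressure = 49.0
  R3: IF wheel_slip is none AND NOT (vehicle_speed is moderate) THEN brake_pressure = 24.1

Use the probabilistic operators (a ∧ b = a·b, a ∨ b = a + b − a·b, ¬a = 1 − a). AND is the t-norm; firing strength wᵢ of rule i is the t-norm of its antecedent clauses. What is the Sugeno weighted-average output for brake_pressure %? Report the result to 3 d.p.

49.640

R1 (z=86.0): ¬none=1−0.35=0.65, moderate=0.28; AND[a·b] → w = 0.1820
R2 (z=49.0): none=0.35, slow=0.81; AND[a·b] → w = 0.2835
R3 (z=24.1): none=0.35, ¬moderate=1−0.28=0.72; AND[a·b] → w = 0.2520
Weighted average = (0.1820·86.0 + 0.2835·49.0 + 0.2520·24.1) / (0.1820 + 0.2835 + 0.2520)
  = 35.6167 / 0.7175 = 49.640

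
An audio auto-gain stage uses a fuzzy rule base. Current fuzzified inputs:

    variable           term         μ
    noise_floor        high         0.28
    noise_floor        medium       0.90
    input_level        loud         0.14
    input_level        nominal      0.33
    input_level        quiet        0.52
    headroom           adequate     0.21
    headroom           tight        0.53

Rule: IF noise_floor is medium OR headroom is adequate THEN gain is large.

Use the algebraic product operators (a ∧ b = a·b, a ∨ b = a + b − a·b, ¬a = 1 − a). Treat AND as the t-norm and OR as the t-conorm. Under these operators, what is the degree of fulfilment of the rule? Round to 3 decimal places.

0.921

firing strength: medium=0.90, adequate=0.21; OR[a + b − a·b] → w = 0.9210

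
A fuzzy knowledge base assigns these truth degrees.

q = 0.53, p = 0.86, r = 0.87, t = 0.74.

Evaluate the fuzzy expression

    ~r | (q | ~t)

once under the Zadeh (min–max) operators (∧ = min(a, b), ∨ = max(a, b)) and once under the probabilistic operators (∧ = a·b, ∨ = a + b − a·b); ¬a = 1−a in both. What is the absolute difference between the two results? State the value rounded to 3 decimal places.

Under Zadeh (min–max):
  ~r = 1 − 0.87 = 0.13
  ~t = 1 − 0.74 = 0.26
  q | ~t = max(a, b) on (0.53, 0.26) = 0.53
  ~r | (q | ~t) = max(a, b) on (0.13, 0.53) = 0.53
  → value = 0.5300
Under probabilistic:
  ~r = 1 − 0.8700 = 0.1300
  ~t = 1 − 0.7400 = 0.2600
  q | ~t = a + b − a·b on (0.5300, 0.2600) = 0.6522
  ~r | (q | ~t) = a + b − a·b on (0.1300, 0.6522) = 0.6974
  → value = 0.6974
|0.5300 − 0.6974| = 0.167

0.167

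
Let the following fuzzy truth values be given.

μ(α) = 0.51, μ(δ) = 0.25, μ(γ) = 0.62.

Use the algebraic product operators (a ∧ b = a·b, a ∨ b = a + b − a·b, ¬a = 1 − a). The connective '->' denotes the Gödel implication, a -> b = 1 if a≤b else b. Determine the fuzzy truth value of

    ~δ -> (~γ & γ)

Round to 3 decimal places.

0.236

~δ = 1 − 0.2500 = 0.7500
~γ = 1 − 0.6200 = 0.3800
~γ & γ = a·b on (0.3800, 0.6200) = 0.2356
~δ -> (~γ & γ)  [Gödel: 1 if a≤b else b] with a=0.7500, b=0.2356 → 0.2356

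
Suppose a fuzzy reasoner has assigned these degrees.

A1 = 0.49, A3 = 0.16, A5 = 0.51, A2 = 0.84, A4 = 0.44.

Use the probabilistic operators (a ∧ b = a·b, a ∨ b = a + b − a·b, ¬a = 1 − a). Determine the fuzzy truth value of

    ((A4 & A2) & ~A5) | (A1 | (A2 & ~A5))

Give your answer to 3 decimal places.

0.754

A4 & A2 = a·b on (0.4400, 0.8400) = 0.3696
~A5 = 1 − 0.5100 = 0.4900
(A4 & A2) & ~A5 = a·b on (0.3696, 0.4900) = 0.1811
~A5 = 1 − 0.5100 = 0.4900
A2 & ~A5 = a·b on (0.8400, 0.4900) = 0.4116
A1 | (A2 & ~A5) = a + b − a·b on (0.4900, 0.4116) = 0.6999
((A4 & A2) & ~A5) | (A1 | (A2 & ~A5)) = a + b − a·b on (0.1811, 0.6999) = 0.7543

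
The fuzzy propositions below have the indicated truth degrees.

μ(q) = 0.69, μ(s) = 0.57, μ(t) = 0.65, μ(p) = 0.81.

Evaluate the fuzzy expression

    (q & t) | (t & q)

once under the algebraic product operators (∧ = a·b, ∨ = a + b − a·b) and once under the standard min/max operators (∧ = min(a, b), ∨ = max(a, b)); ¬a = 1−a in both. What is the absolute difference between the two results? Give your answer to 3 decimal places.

Under algebraic product:
  q & t = a·b on (0.6900, 0.6500) = 0.4485
  t & q = a·b on (0.6500, 0.6900) = 0.4485
  (q & t) | (t & q) = a + b − a·b on (0.4485, 0.4485) = 0.6958
  → value = 0.6958
Under standard min/max:
  q & t = min(a, b) on (0.69, 0.65) = 0.65
  t & q = min(a, b) on (0.65, 0.69) = 0.65
  (q & t) | (t & q) = max(a, b) on (0.65, 0.65) = 0.65
  → value = 0.6500
|0.6958 − 0.6500| = 0.046

0.046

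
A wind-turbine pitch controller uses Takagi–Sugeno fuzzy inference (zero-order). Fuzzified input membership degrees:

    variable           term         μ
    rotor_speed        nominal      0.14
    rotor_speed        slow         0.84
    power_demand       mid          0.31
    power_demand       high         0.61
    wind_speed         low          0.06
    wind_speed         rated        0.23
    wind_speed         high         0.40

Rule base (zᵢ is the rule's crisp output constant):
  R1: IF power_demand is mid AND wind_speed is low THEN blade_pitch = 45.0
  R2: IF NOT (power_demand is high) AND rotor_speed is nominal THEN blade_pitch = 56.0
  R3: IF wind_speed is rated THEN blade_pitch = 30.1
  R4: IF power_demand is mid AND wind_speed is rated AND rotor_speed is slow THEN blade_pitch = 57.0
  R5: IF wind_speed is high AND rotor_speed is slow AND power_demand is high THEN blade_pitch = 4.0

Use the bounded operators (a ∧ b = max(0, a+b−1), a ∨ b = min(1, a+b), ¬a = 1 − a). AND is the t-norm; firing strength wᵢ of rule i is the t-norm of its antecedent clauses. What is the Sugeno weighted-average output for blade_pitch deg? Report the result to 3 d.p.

30.100

R1 (z=45.0): mid=0.31, low=0.06; AND[max(0, a+b−1)] → w = 0.00
R2 (z=56.0): ¬high=1−0.61=0.39, nominal=0.14; AND[max(0, a+b−1)] → w = 0.00
R3 (z=30.1): rated=0.23 → w = 0.23
R4 (z=57.0): mid=0.31, rated=0.23, slow=0.84; AND[max(0, a+b−1)] → w = 0.00
R5 (z=4.0): high=0.40, slow=0.84, high=0.61; AND[max(0, a+b−1)] → w = 0.00
Weighted average = (0.00·45.0 + 0.00·56.0 + 0.23·30.1 + 0.00·57.0 + 0.00·4.0) / (0.00 + 0.00 + 0.23 + 0.00 + 0.00)
  = 6.9230 / 0.2300 = 30.100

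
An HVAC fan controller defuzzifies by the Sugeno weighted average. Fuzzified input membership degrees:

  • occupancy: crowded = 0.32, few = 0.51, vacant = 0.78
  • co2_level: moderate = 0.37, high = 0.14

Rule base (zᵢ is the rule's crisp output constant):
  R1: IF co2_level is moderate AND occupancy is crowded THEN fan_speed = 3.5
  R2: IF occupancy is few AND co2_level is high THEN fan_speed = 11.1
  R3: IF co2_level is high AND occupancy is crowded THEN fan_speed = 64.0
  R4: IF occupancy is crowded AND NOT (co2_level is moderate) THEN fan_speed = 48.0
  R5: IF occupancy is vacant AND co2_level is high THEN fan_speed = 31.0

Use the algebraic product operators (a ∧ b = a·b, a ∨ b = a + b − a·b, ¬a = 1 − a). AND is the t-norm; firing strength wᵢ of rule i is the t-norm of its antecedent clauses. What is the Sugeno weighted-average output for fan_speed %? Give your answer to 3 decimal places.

R1 (z=3.5): moderate=0.37, crowded=0.32; AND[a·b] → w = 0.1184
R2 (z=11.1): few=0.51, high=0.14; AND[a·b] → w = 0.0714
R3 (z=64.0): high=0.14, crowded=0.32; AND[a·b] → w = 0.0448
R4 (z=48.0): crowded=0.32, ¬moderate=1−0.37=0.63; AND[a·b] → w = 0.2016
R5 (z=31.0): vacant=0.78, high=0.14; AND[a·b] → w = 0.1092
Weighted average = (0.1184·3.5 + 0.0714·11.1 + 0.0448·64.0 + 0.2016·48.0 + 0.1092·31.0) / (0.1184 + 0.0714 + 0.0448 + 0.2016 + 0.1092)
  = 17.1361 / 0.5454 = 31.419

31.419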